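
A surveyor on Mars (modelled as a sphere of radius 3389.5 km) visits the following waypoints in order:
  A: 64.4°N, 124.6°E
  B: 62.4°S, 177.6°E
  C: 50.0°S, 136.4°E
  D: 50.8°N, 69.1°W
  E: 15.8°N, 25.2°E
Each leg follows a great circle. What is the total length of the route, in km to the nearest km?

23810 km

Leg A→B: central angle 2.3168 rad, distance 7852.9 km.
Leg B→C: central angle 0.4442 rad, distance 1505.7 km.
Leg C→D: central angle 2.8590 rad, distance 9690.5 km.
Leg D→E: central angle 1.4046 rad, distance 4761.0 km.
Total: 7852.9 + 1505.7 + 9690.5 + 4761.0 ≈ 23810 km.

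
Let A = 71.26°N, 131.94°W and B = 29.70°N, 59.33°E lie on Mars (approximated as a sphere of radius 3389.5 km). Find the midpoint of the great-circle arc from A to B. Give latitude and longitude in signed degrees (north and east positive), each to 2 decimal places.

68.88°, 65.80°

The central angle between A and B is δ = 1.3740 rad.
With f = 0.5, the slerp weights are sin((1−f)δ)/sin δ = 0.6467 and sin(fδ)/sin δ = 0.6467.
Weighted sum of the unit vectors: (0.6467)·(-0.2147,-0.2390,0.9470) + (0.6467)·(0.4431,0.7471,0.4955) = (0.1477, 0.3286, 0.9328).
Converting back: φ = atan2(z, √(x²+y²)) = 68.88°, λ = atan2(y, x) = 65.80°.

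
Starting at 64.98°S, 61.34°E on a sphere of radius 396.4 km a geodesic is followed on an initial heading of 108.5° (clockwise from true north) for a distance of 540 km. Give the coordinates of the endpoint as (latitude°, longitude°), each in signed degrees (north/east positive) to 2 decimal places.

Angular distance δ = d/R = 540/396.4 = 1.36226 rad; initial bearing θ = 1.8937 rad.
sin φ₂ = sin φ₁ cos δ + cos φ₁ sin δ cos θ = (-0.9062)(0.2070) + (0.4229)(0.9783)(-0.3173) = -0.3189, so φ₂ = -18.60°.
Δλ = atan2(sin θ sin δ cos φ₁, cos δ − sin φ₁ sin φ₂) = atan2(0.3924, -0.0819) = 101.795°.
λ₂ = 61.340° + 101.795° = 163.14°.

-18.60°, 163.14°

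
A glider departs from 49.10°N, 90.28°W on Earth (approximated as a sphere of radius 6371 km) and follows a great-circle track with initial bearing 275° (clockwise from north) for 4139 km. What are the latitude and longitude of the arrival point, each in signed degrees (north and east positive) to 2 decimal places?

39.52°, -141.65°

Angular distance δ = d/R = 4139/6371 = 0.64966 rad; initial bearing θ = 4.7997 rad.
sin φ₂ = sin φ₁ cos δ + cos φ₁ sin δ cos θ = (0.7559)(0.7963) + (0.6547)(0.6049)(0.0872) = 0.6364, so φ₂ = 39.52°.
Δλ = atan2(sin θ sin δ cos φ₁, cos δ − sin φ₁ sin φ₂) = atan2(-0.3946, 0.3153) = -51.374°.
λ₂ = -90.280° − 51.374° = -141.65°.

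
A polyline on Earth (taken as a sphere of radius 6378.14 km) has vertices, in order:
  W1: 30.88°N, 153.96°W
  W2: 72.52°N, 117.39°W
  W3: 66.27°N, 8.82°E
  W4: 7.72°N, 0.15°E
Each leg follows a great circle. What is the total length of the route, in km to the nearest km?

15741 km

Leg W1→W2: central angle 0.8002 rad, distance 5103.6 km.
Leg W2→W3: central angle 0.6405 rad, distance 4085.5 km.
Leg W3→W4: central angle 1.0272 rad, distance 6551.8 km.
Total: 5103.6 + 4085.5 + 6551.8 ≈ 15741 km.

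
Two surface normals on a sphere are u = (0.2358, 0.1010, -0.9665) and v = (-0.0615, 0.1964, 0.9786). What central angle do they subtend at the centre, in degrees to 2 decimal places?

u·v = -0.9405; |u| = 1.0000, |v| = 1.0000.
cos θ = (u·v)/(|u||v|) = -0.9405, so θ = 160.14°.

160.14°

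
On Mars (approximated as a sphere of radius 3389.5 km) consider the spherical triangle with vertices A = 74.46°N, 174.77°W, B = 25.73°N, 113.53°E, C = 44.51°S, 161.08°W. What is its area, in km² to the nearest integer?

Side lengths (central angles): a = 1.8263, b = 2.0826, c = 1.0541 rad; semiperimeter s = 2.4815.
By l'Huilier's theorem, tan(E/4) = √[tan(s/2) tan((s−a)/2) tan((s−b)/2) tan((s−c)/2)], giving spherical excess E = 1.5793 rad.
Area = E·R² = 1.5793 × (3389.5)² ≈ 18143615 km².

18143615 km²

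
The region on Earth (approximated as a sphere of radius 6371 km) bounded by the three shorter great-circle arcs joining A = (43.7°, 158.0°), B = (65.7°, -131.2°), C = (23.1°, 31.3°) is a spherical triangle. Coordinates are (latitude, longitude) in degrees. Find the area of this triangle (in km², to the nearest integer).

32441751 km²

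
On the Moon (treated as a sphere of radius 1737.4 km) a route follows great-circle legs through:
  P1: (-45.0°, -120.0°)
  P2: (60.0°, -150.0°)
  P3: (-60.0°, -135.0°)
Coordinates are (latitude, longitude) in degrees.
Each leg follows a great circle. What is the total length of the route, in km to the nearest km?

6926 km

Leg P1→P2: central angle 1.8820 rad, distance 3269.8 km.
Leg P2→P3: central angle 2.1043 rad, distance 3655.9 km.
Total: 3269.8 + 3655.9 ≈ 6926 km.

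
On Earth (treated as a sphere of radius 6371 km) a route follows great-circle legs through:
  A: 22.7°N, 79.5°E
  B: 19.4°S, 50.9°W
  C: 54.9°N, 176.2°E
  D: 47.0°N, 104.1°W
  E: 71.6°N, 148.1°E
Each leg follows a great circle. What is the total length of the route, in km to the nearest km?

Leg A→B: central angle 2.3353 rad, distance 14877.9 km.
Leg B→C: central angle 2.2665 rad, distance 14440.1 km.
Leg C→D: central angle 0.8386 rad, distance 5343.0 km.
Leg D→E: central angle 0.8916 rad, distance 5680.5 km.
Total: 14877.9 + 14440.1 + 5343.0 + 5680.5 ≈ 40341 km.

40341 km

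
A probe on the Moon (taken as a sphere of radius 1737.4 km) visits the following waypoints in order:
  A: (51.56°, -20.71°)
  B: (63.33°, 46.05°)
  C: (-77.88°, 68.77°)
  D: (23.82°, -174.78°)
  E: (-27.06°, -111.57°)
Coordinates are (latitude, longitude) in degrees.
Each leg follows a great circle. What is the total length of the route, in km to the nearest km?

Leg A→B: central angle 0.6266 rad, distance 1088.6 km.
Leg B→C: central angle 2.4763 rad, distance 4302.4 km.
Leg C→D: central angle 2.0719 rad, distance 3599.8 km.
Leg D→E: central angle 1.3863 rad, distance 2408.5 km.
Total: 1088.6 + 4302.4 + 3599.8 + 2408.5 ≈ 11399 km.

11399 km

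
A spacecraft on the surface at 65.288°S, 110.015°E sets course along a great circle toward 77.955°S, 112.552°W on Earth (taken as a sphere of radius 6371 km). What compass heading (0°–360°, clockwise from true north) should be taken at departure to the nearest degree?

166°

Δλ = 137.433° = 2.3987 rad.
y = sin Δλ · cos φ₂ = (0.6765)(0.2087) = 0.1412
x = cos φ₁ sin φ₂ − sin φ₁ cos φ₂ cos Δλ = (0.4181)(-0.9780) − (-0.9084)(0.2087)(-0.7365) = -0.5485
θ = atan2(y, x) = 165.57°, so the bearing is 166°.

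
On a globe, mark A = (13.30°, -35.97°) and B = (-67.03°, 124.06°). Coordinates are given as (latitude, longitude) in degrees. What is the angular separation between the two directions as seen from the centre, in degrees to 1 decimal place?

124.7°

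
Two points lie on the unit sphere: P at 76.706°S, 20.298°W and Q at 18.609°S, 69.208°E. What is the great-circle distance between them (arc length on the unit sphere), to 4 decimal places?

1.2530

Let φ₁ = -1.3388 rad, φ₂ = -0.3248 rad, and Δλ = 1.5622 rad.
cos c = sin φ₁ sin φ₂ + cos φ₁ cos φ₂ cos Δλ = (-0.9732)(-0.3191) + (0.2299)(0.9477)(0.0086) = 0.31244,
so c = arccos(0.31244) = 1.25304 rad.
On the unit sphere the arc length equals the central angle: 1.2530.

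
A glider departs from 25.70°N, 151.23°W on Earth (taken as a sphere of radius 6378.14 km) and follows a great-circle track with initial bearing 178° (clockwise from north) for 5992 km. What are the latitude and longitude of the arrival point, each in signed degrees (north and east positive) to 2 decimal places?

-28.10°, -149.40°

Angular distance δ = d/R = 5992/6378.14 = 0.93946 rad; initial bearing θ = 3.1067 rad.
sin φ₂ = sin φ₁ cos δ + cos φ₁ sin δ cos θ = (0.4337)(0.5902) + (0.9011)(0.8072)(-0.9994) = -0.4710, so φ₂ = -28.10°.
Δλ = atan2(sin θ sin δ cos φ₁, cos δ − sin φ₁ sin φ₂) = atan2(0.0254, 0.7945) = 1.830°.
λ₂ = -151.230° + 1.830° = -149.40°.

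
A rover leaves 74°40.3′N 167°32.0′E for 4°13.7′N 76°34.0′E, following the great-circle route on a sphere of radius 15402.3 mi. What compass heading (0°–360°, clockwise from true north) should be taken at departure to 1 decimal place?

272.1°

Δλ = -90.967° = -1.5877 rad.
y = sin Δλ · cos φ₂ = (-0.9999)(0.9973) = -0.9971
x = cos φ₁ sin φ₂ − sin φ₁ cos φ₂ cos Δλ = (0.2644)(0.0737) − (0.9644)(0.9973)(-0.0169) = 0.0357
θ = atan2(y, x) = -87.95°; adding 360° gives 272.1°.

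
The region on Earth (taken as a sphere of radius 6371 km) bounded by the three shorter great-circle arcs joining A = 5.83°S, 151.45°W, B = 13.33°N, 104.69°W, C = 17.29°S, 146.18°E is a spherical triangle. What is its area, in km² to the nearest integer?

3436783 km²

Side lengths (central angles): a = 1.9530, b = 1.0807, c = 0.8766 rad; semiperimeter s = 1.9552.
By l'Huilier's theorem, tan(E/4) = √[tan(s/2) tan((s−a)/2) tan((s−b)/2) tan((s−c)/2)], giving spherical excess E = 0.0847 rad.
Area = E·R² = 0.0847 × (6371)² ≈ 3436783 km².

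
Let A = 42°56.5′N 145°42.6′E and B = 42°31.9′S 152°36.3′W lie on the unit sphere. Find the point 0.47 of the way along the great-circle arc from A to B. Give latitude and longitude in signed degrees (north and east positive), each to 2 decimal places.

The central angle between A and B is δ = 1.7769 rad.
With f = 0.47, the slerp weights are sin((1−f)δ)/sin δ = 0.8261 and sin(fδ)/sin δ = 0.7574.
Weighted sum of the unit vectors: (0.8261)·(-0.6048,0.4124,0.6813) + (0.7574)·(-0.6543,-0.3391,-0.6760) = (-0.9952, 0.0839, 0.0508).
Converting back: φ = atan2(z, √(x²+y²)) = 2.91°, λ = atan2(y, x) = 175.18°.

2.91°, 175.18°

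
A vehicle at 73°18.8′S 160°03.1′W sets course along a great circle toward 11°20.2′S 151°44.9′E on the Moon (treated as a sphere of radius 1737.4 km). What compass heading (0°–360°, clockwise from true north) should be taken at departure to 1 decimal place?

307.9°

Δλ = -48.200° = -0.8412 rad.
y = sin Δλ · cos φ₂ = (-0.7455)(0.9805) = -0.7309
x = cos φ₁ sin φ₂ − sin φ₁ cos φ₂ cos Δλ = (0.2871)(-0.1966) − (-0.9579)(0.9805)(0.6665) = 0.5696
θ = atan2(y, x) = -52.07°; adding 360° gives 307.9°.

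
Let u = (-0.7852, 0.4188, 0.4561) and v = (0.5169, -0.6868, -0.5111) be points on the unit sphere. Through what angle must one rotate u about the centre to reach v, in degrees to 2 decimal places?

157.91°

u·v = -0.9266; |u| = 1.0000, |v| = 1.0001.
cos θ = (u·v)/(|u||v|) = -0.9266, so θ = 157.91°.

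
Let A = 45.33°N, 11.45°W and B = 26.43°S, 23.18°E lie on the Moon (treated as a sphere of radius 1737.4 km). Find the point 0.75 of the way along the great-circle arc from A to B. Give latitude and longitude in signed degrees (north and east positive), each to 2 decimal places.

Central angle δ = 1.3679 rad. Interpolating on the sphere with fraction f = 0.75:
P = [sin((1−f)δ)·A + sin(fδ)·B] / sin δ = 0.3424·A + 0.8731·B in Cartesian coordinates,
giving P = (0.9546, 0.2600, -0.1451), i.e. latitude -8.35°, longitude 15.23°.

-8.35°, 15.23°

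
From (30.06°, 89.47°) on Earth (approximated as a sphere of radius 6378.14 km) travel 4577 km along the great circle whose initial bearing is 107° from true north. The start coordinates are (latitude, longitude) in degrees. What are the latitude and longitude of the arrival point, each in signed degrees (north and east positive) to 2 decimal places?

Angular distance δ = d/R = 4577/6378.14 = 0.71761 rad; initial bearing θ = 1.8675 rad.
sin φ₂ = sin φ₁ cos δ + cos φ₁ sin δ cos θ = (0.5009)(0.7534) + (0.8655)(0.6576)(-0.2924) = 0.2110, so φ₂ = 12.18°.
Δλ = atan2(sin θ sin δ cos φ₁, cos δ − sin φ₁ sin φ₂) = atan2(0.5443, 0.6477) = 40.041°.
λ₂ = 89.470° + 40.041° = 129.51°.

12.18°, 129.51°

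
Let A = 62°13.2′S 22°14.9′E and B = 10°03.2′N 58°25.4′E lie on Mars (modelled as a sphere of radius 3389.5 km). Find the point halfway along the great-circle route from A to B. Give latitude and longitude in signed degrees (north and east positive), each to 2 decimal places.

The central angle between A and B is δ = 1.3531 rad.
With f = 0.5, the slerp weights are sin((1−f)δ)/sin δ = 0.6412 and sin(fδ)/sin δ = 0.6412.
Weighted sum of the unit vectors: (0.6412)·(0.4314,0.1765,-0.8847) + (0.6412)·(0.5156,0.8389,0.1746) = (0.6072, 0.6511, -0.4554).
Converting back: φ = atan2(z, √(x²+y²)) = -27.09°, λ = atan2(y, x) = 46.99°.

-27.09°, 46.99°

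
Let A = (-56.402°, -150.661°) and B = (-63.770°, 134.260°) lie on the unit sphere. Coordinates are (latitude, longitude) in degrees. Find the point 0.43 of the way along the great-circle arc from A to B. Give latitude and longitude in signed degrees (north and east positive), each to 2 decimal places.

-64.66°, -177.59°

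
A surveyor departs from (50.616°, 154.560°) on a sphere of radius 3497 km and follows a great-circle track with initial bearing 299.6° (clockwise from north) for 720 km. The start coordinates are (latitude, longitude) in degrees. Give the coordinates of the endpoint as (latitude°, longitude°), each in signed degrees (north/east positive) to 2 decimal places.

55.15°, 136.44°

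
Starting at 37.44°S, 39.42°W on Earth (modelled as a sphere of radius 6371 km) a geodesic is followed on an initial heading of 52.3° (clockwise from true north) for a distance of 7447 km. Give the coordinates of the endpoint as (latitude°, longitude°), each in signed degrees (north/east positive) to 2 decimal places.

Angular distance δ = d/R = 7447/6371 = 1.16889 rad; initial bearing θ = 0.9128 rad.
sin φ₂ = sin φ₁ cos δ + cos φ₁ sin δ cos θ = (-0.6079)(0.3912) + (0.7940)(0.9203)(0.6115) = 0.2091, so φ₂ = 12.07°.
Δλ = atan2(sin θ sin δ cos φ₁, cos δ − sin φ₁ sin φ₂) = atan2(0.5782, 0.5183) = 48.127°.
λ₂ = -39.420° + 48.127° = 8.71°.

12.07°, 8.71°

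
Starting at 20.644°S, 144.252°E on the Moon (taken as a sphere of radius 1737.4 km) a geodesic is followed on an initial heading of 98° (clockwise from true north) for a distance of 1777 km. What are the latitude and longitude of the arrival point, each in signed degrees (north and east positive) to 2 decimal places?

Angular distance δ = d/R = 1777/1737.4 = 1.02279 rad; initial bearing θ = 1.7104 rad.
sin φ₂ = sin φ₁ cos δ + cos φ₁ sin δ cos θ = (-0.3526)(0.5210) + (0.9358)(0.8536)(-0.1392) = -0.2948, so φ₂ = -17.15°.
Δλ = atan2(sin θ sin δ cos φ₁, cos δ − sin φ₁ sin φ₂) = atan2(0.7910, 0.4170) = 62.200°.
λ₂ = 144.252° + 62.200° = 206.45° → -153.55° after wrapping to (−180°, 180°].

-17.15°, -153.55°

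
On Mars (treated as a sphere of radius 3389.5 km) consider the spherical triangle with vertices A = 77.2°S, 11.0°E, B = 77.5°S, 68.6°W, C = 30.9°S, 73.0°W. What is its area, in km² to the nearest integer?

1061592 km²

Side lengths (central angles): a = 0.8141, b = 1.0232, c = 0.2813 rad; semiperimeter s = 1.0593.
By l'Huilier's theorem, tan(E/4) = √[tan(s/2) tan((s−a)/2) tan((s−b)/2) tan((s−c)/2)], giving spherical excess E = 0.0924 rad.
Area = E·R² = 0.0924 × (3389.5)² ≈ 1061592 km².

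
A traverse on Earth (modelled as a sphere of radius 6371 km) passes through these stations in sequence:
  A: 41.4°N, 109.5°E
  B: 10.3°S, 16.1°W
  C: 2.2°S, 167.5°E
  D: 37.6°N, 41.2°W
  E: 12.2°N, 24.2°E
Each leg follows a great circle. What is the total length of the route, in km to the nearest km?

54404 km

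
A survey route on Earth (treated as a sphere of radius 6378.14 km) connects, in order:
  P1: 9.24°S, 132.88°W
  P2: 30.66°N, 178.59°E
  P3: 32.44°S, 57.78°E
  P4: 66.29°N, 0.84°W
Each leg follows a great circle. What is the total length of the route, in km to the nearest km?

Leg P1→P2: central angle 1.0697 rad, distance 6822.7 km.
Leg P2→P3: central angle 2.2723 rad, distance 14493.2 km.
Leg P3→P4: central angle 1.8907 rad, distance 12058.8 km.
Total: 6822.7 + 14493.2 + 12058.8 ≈ 33375 km.

33375 km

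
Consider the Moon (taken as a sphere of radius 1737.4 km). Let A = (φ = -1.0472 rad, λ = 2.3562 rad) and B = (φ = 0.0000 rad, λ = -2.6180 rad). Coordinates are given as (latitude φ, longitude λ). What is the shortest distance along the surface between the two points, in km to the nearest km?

With latitudes φ₁ = -60.000°, φ₂ = 0.000° and longitude difference Δλ = 74.999°:
Haversine: a = sin²(Δφ/2) + cos φ₁ cos φ₂ sin²(Δλ/2) = 0.2500 + (0.5000)(1.0000)(0.3706) = 0.43529.
Central angle c = 2·arcsin(√a) = 1.44102 rad.
Distance = R·c = 1737.4 × 1.4410 ≈ 2504 km.

2504 km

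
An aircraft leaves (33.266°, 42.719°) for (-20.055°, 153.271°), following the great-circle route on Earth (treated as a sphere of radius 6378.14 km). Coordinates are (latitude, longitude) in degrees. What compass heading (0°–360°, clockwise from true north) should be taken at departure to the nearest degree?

97°

Δλ = 110.552° = 1.9295 rad.
y = sin Δλ · cos φ₂ = (0.9364)(0.9394) = 0.8796
x = cos φ₁ sin φ₂ − sin φ₁ cos φ₂ cos Δλ = (0.8361)(-0.3429) − (0.5485)(0.9394)(-0.3511) = -0.1058
θ = atan2(y, x) = 96.86°, so the bearing is 97°.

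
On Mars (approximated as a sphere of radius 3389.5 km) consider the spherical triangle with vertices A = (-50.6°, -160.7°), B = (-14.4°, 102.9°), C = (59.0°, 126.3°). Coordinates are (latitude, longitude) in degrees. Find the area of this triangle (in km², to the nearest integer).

Side lengths (central angles): a = 1.3236, b = 2.1734, c = 1.4468 rad; semiperimeter s = 2.4719.
By l'Huilier's theorem, tan(E/4) = √[tan(s/2) tan((s−a)/2) tan((s−b)/2) tan((s−c)/2)], giving spherical excess E = 1.5104 rad.
Area = E·R² = 1.5104 × (3389.5)² ≈ 17352844 km².

17352844 km²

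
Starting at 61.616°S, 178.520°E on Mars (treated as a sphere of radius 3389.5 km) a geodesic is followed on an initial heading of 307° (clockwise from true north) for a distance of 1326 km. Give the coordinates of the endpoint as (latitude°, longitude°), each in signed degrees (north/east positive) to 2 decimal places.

Angular distance δ = d/R = 1326/3389.5 = 0.39121 rad; initial bearing θ = 5.3582 rad.
sin φ₂ = sin φ₁ cos δ + cos φ₁ sin δ cos θ = (-0.8798)(0.9244) + (0.4754)(0.3813)(0.6018) = -0.7042, so φ₂ = -44.77°.
Δλ = atan2(sin θ sin δ cos φ₁, cos δ − sin φ₁ sin φ₂) = atan2(-0.1448, 0.3049) = -25.399°.
λ₂ = 178.520° − 25.399° = 153.12°.

-44.77°, 153.12°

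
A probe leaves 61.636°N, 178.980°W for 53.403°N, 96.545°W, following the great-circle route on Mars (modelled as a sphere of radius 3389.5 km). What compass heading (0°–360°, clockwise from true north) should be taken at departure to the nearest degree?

62°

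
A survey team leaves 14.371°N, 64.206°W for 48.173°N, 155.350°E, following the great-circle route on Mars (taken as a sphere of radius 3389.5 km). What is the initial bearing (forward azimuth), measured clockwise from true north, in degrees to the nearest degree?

333°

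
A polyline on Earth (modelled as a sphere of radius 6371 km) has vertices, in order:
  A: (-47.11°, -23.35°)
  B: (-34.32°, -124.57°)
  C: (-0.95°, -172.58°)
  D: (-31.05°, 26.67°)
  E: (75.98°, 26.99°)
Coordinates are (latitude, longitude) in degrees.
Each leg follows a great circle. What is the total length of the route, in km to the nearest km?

Leg A→B: central angle 1.2622 rad, distance 8041.5 km.
Leg B→C: central angle 0.9742 rad, distance 6206.9 km.
Leg C→D: central angle 2.4983 rad, distance 15917.0 km.
Leg D→E: central angle 1.8680 rad, distance 11901.2 km.
Total: 8041.5 + 6206.9 + 15917.0 + 11901.2 ≈ 42067 km.

42067 km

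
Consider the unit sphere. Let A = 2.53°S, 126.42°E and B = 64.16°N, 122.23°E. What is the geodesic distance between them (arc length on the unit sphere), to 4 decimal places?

With latitudes φ₁ = -2.530°, φ₂ = 64.160° and longitude difference Δλ = -4.190°:
cos c = sin φ₁ sin φ₂ + cos φ₁ cos φ₂ cos Δλ = (-0.0441)(0.9000) + (0.9990)(0.4359)(0.9973) = 0.39454,
so c = arccos(0.39454) = 1.16523 rad.
On the unit sphere the arc length equals the central angle: 1.1652.

1.1652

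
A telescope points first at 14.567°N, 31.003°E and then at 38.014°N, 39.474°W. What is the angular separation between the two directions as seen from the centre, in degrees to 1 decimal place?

Let φ₁ = 0.2542 rad, φ₂ = 0.6635 rad, and Δλ = -1.2301 rad.
cos c = sin φ₁ sin φ₂ + cos φ₁ cos φ₂ cos Δλ = (0.2515)(0.6159) + (0.9679)(0.7879)(0.3342) = 0.40972,
so c = arccos(0.40972) = 1.14865 rad.
So the angular separation is 65.8°.

65.8°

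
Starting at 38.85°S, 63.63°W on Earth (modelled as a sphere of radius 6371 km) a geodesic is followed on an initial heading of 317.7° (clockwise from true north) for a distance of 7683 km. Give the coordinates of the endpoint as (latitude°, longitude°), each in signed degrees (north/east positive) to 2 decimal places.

18.32°, -105.10°

Angular distance δ = d/R = 7683/6371 = 1.20593 rad; initial bearing θ = 5.5449 rad.
sin φ₂ = sin φ₁ cos δ + cos φ₁ sin δ cos θ = (-0.6273)(0.3568) + (0.7788)(0.9342)(0.7396) = 0.3143, so φ₂ = 18.32°.
Δλ = atan2(sin θ sin δ cos φ₁, cos δ − sin φ₁ sin φ₂) = atan2(-0.4896, 0.5540) = -41.473°.
λ₂ = -63.630° − 41.473° = -105.10°.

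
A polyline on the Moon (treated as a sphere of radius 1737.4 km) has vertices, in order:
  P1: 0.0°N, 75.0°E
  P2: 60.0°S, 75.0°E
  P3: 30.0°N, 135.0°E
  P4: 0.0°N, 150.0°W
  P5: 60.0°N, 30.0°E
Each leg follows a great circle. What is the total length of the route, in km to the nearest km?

Leg P1→P2: central angle 1.0472 rad, distance 1819.4 km.
Leg P2→P3: central angle 1.7890 rad, distance 3108.3 km.
Leg P3→P4: central angle 1.3447 rad, distance 2336.3 km.
Leg P4→P5: central angle 2.0944 rad, distance 3638.8 km.
Total: 1819.4 + 3108.3 + 2336.3 + 3638.8 ≈ 10903 km.

10903 km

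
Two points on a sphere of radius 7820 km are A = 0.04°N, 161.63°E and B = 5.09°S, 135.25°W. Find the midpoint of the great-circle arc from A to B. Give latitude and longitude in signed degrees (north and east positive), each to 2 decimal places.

The central angle between A and B is δ = 1.1037 rad.
With f = 0.5, the slerp weights are sin((1−f)δ)/sin δ = 0.5872 and sin(fδ)/sin δ = 0.5872.
Weighted sum of the unit vectors: (0.5872)·(-0.9490,0.3152,0.0007) + (0.5872)·(-0.7074,-0.7012,-0.0887) = (-0.9726, -0.2267, -0.0517).
Converting back: φ = atan2(z, √(x²+y²)) = -2.96°, λ = atan2(y, x) = -166.88°.

-2.96°, -166.88°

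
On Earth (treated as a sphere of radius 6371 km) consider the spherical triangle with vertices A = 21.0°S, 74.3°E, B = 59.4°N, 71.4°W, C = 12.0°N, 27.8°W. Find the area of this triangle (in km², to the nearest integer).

Side lengths (central angles): a = 1.0009, b = 1.8400, c = 2.3477 rad; semiperimeter s = 2.5943.
By l'Huilier's theorem, tan(E/4) = √[tan(s/2) tan((s−a)/2) tan((s−b)/2) tan((s−c)/2)], giving spherical excess E = 1.6005 rad.
Area = E·R² = 1.6005 × (6371)² ≈ 64963206 km².

64963206 km²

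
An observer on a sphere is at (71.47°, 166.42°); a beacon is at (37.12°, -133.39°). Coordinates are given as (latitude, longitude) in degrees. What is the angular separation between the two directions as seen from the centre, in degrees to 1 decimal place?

45.7°

With latitudes φ₁ = 71.470°, φ₂ = 37.120° and longitude difference Δλ = 60.190°:
Haversine: a = sin²(Δφ/2) + cos φ₁ cos φ₂ sin²(Δλ/2) = 0.0872 + (0.3178)(0.7974)(0.2514) = 0.15091.
Central angle c = 2·arcsin(√a) = 0.79795 rad.
So the angular separation is 45.7°.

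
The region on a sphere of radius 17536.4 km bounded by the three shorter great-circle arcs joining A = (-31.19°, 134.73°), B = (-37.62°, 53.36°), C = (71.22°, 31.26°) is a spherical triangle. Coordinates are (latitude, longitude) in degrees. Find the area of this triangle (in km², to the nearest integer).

Side lengths (central angles): a = 1.9195, b = 2.1585, c = 1.1398 rad; semiperimeter s = 2.6089.
By l'Huilier's theorem, tan(E/4) = √[tan(s/2) tan((s−a)/2) tan((s−b)/2) tan((s−c)/2)], giving spherical excess E = 1.9237 rad.
Area = E·R² = 1.9237 × (17536.4)² ≈ 591573680 km².

591573680 km²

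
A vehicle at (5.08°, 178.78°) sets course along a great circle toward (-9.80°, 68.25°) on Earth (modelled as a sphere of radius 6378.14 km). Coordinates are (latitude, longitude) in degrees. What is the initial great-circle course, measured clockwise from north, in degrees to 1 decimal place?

261.4°

With φ₁ = 0.0887, φ₂ = -0.1710, Δλ = -1.9291 rad, the forward-azimuth formula gives
θ = atan2( sin Δλ cos φ₂ , cos φ₁ sin φ₂ − sin φ₁ cos φ₂ cos Δλ ) = atan2(-0.9228, -0.1389) = -98.56°.
Adding 360° brings this into [0°, 360°): 261.4°.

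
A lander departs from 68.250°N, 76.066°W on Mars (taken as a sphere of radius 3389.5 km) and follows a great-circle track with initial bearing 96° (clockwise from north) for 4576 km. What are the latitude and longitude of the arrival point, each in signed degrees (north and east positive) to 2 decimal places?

9.53°, 3.66°

Angular distance δ = d/R = 4576/3389.5 = 1.35005 rad; initial bearing θ = 1.6755 rad.
sin φ₂ = sin φ₁ cos δ + cos φ₁ sin δ cos θ = (0.9288)(0.2190) + (0.3706)(0.9757)(-0.1045) = 0.1656, so φ₂ = 9.53°.
Δλ = atan2(sin θ sin δ cos φ₁, cos δ − sin φ₁ sin φ₂) = atan2(0.3596, 0.0652) = 79.728°.
λ₂ = -76.066° + 79.728° = 3.66°.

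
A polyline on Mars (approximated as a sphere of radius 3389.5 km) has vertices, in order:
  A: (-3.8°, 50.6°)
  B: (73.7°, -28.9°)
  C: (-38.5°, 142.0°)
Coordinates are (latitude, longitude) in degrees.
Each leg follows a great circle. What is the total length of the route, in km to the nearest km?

13917 km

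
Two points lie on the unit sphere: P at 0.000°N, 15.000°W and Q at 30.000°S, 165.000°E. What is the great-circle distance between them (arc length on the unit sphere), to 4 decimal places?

2.6180

In radians: φ₁ = 0.0000, φ₂ = -0.5236, Δλ = -180.000° = -3.1416 rad.
cos c = sin φ₁ sin φ₂ + cos φ₁ cos φ₂ cos Δλ = (0.0000)(-0.5000) + (1.0000)(0.8660)(-1.0000) = -0.86603,
so c = arccos(-0.86603) = 2.61799 rad.
On the unit sphere the arc length equals the central angle: 2.6180.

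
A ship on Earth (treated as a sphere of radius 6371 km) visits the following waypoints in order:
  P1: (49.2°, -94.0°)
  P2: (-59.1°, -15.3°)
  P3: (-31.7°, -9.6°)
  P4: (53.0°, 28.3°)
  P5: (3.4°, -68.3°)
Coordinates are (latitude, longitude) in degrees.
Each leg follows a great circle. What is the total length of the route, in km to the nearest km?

Leg P1→P2: central angle 2.1942 rad, distance 13979.2 km.
Leg P2→P3: central angle 0.4829 rad, distance 3076.5 km.
Leg P3→P4: central angle 1.5864 rad, distance 10107.1 km.
Leg P4→P5: central angle 1.5925 rad, distance 10145.7 km.
Total: 13979.2 + 3076.5 + 10107.1 + 10145.7 ≈ 37309 km.

37309 km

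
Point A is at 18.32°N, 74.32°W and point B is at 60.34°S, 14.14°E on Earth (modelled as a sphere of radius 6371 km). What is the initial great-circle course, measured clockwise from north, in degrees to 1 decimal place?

With φ₁ = 0.3197, φ₂ = -1.0531, Δλ = 1.5439 rad, the forward-azimuth formula gives
θ = atan2( sin Δλ cos φ₂ , cos φ₁ sin φ₂ − sin φ₁ cos φ₂ cos Δλ ) = atan2(0.4947, -0.8291) = 149.18°.
So the initial bearing is 149.2°.

149.2°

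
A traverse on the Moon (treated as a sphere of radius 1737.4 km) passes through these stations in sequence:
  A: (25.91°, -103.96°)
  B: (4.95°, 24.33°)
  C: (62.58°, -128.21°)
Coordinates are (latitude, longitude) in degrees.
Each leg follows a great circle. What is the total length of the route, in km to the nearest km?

6989 km

Leg A→B: central angle 2.1148 rad, distance 3674.3 km.
Leg B→C: central angle 1.9076 rad, distance 3314.3 km.
Total: 3674.3 + 3314.3 ≈ 6989 km.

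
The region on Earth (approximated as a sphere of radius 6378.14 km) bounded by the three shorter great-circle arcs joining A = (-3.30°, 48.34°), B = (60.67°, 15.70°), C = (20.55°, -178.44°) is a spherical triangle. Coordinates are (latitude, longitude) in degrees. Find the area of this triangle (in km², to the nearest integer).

72324128 km²

Side lengths (central angles): a = 1.7100, b = 2.2921, c = 1.2008 rad; semiperimeter s = 2.6014.
By l'Huilier's theorem, tan(E/4) = √[tan(s/2) tan((s−a)/2) tan((s−b)/2) tan((s−c)/2)], giving spherical excess E = 1.7778 rad.
Area = E·R² = 1.7778 × (6378.14)² ≈ 72324128 km².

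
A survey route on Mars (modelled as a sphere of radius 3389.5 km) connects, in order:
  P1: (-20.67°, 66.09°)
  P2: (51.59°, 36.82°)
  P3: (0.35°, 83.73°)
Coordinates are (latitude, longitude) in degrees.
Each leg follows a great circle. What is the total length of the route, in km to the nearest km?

8356 km

Leg P1→P2: central angle 1.3382 rad, distance 4535.9 km.
Leg P2→P3: central angle 1.1272 rad, distance 3820.6 km.
Total: 4535.9 + 3820.6 ≈ 8356 km.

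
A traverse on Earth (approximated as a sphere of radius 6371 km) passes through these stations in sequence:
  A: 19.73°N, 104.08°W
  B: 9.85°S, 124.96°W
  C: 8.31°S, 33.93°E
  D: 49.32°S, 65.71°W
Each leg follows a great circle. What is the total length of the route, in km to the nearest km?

Leg A→B: central angle 0.6288 rad, distance 4005.8 km.
Leg B→C: central angle 2.6568 rad, distance 16926.4 km.
Leg C→D: central angle 1.5692 rad, distance 9997.4 km.
Total: 4005.8 + 16926.4 + 9997.4 ≈ 30930 km.

30930 km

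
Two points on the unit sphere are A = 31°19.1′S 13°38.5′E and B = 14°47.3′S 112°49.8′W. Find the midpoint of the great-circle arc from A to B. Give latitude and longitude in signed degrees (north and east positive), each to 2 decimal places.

-43.17°, -56.58°

The central angle between A and B is δ = 1.9373 rad.
With f = 0.5, the slerp weights are sin((1−f)δ)/sin δ = 0.8827 and sin(fδ)/sin δ = 0.8827.
Weighted sum of the unit vectors: (0.8827)·(0.8302,0.2015,-0.5198) + (0.8827)·(-0.3751,-0.8911,-0.2552) = (0.4017, -0.6088, -0.6841).
Converting back: φ = atan2(z, √(x²+y²)) = -43.17°, λ = atan2(y, x) = -56.58°.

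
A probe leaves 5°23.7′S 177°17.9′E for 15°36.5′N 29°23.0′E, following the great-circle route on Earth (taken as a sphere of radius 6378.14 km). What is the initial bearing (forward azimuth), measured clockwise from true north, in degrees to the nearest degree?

290°

Δλ = -147.915° = -2.5816 rad.
y = sin Δλ · cos φ₂ = (-0.5312)(0.9631) = -0.5116
x = cos φ₁ sin φ₂ − sin φ₁ cos φ₂ cos Δλ = (0.9956)(0.2691) − (-0.0940)(0.9631)(-0.8473) = 0.1911
θ = atan2(y, x) = -69.51°; adding 360° gives 290°.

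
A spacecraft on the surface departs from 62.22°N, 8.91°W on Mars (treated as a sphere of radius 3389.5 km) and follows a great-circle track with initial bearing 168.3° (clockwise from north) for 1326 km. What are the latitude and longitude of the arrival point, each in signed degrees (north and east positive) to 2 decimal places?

Angular distance δ = d/R = 1326/3389.5 = 0.39121 rad; initial bearing θ = 2.9374 rad.
sin φ₂ = sin φ₁ cos δ + cos φ₁ sin δ cos θ = (0.8847)(0.9244) + (0.4661)(0.3813)(-0.9792) = 0.6439, so φ₂ = 40.08°.
Δλ = atan2(sin θ sin δ cos φ₁, cos δ − sin φ₁ sin φ₂) = atan2(0.0360, 0.3548) = 5.800°.
λ₂ = -8.910° + 5.800° = -3.11°.

40.08°, -3.11°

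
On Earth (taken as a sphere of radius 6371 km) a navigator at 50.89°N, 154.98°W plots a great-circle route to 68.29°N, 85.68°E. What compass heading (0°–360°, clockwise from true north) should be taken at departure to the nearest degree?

336°

With φ₁ = 0.8882, φ₂ = 1.1919, Δλ = -2.0829 rad, the forward-azimuth formula gives
θ = atan2( sin Δλ cos φ₂ , cos φ₁ sin φ₂ − sin φ₁ cos φ₂ cos Δλ ) = atan2(-0.3225, 0.7267) = -23.93°.
Adding 360° brings this into [0°, 360°): 336°.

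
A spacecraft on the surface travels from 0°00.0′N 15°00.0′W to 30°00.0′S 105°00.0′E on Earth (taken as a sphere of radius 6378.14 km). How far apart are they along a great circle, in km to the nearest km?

12875 km

With latitudes φ₁ = 0.000°, φ₂ = -30.000° and longitude difference Δλ = 120.000°:
cos c = sin φ₁ sin φ₂ + cos φ₁ cos φ₂ cos Δλ = (0.0000)(-0.5000) + (1.0000)(0.8660)(-0.5000) = -0.43301,
so c = arccos(-0.43301) = 2.01863 rad.
Distance = R·c = 6378.14 × 2.0186 ≈ 12875 km.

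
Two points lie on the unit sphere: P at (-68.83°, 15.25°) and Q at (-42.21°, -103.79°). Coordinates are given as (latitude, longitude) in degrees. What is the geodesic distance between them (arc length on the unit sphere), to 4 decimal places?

Let φ₁ = -1.2013 rad, φ₂ = -0.7367 rad, and Δλ = -2.0776 rad.
cos c = sin φ₁ sin φ₂ + cos φ₁ cos φ₂ cos Δλ = (-0.9325)(-0.6718) + (0.3611)(0.7407)(-0.4854) = 0.49666,
so c = arccos(0.49666) = 1.05105 rad.
On the unit sphere the arc length equals the central angle: 1.0510.

1.0510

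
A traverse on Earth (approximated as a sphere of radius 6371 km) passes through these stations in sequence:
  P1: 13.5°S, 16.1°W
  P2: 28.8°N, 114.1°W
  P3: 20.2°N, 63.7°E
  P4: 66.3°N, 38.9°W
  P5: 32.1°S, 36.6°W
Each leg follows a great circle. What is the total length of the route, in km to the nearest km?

45501 km

Leg P1→P2: central angle 1.8040 rad, distance 11493.0 km.
Leg P2→P3: central angle 2.2856 rad, distance 14561.4 km.
Leg P3→P4: central angle 1.3347 rad, distance 8503.5 km.
Leg P4→P5: central angle 1.7177 rad, distance 10943.3 km.
Total: 11493.0 + 14561.4 + 8503.5 + 10943.3 ≈ 45501 km.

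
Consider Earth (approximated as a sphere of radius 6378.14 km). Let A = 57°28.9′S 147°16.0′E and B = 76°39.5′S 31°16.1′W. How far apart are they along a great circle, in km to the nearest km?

With latitudes φ₁ = -57.482°, φ₂ = -76.658° and longitude difference Δλ = -178.535°:
cos c = sin φ₁ sin φ₂ + cos φ₁ cos φ₂ cos Δλ = (-0.8432)(-0.9730) + (0.5376)(0.2308)(-0.9997) = 0.69645,
so c = arccos(0.69645) = 0.80035 rad.
Distance = R·c = 6378.14 × 0.8004 ≈ 5105 km.

5105 km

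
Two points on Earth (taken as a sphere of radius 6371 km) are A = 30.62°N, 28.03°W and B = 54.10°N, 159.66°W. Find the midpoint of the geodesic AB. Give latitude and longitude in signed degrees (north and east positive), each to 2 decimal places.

64.00°, -70.97°

The central angle between A and B is δ = 1.4934 rad.
With f = 0.5, the slerp weights are sin((1−f)δ)/sin δ = 0.6812 and sin(fδ)/sin δ = 0.6812.
Weighted sum of the unit vectors: (0.6812)·(0.7596,-0.4044,0.5093) + (0.6812)·(-0.5498,-0.2038,0.8100) = (0.1429, -0.4144, 0.8988).
Converting back: φ = atan2(z, √(x²+y²)) = 64.00°, λ = atan2(y, x) = -70.97°.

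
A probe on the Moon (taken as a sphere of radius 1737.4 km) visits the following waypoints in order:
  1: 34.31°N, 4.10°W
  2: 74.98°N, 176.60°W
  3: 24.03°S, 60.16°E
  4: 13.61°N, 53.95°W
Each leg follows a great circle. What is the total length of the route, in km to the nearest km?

Leg 1→2: central angle 1.2322 rad, distance 2140.8 km.
Leg 2→3: central angle 2.1212 rad, distance 3685.4 km.
Leg 3→4: central angle 2.0470 rad, distance 3556.5 km.
Total: 2140.8 + 3685.4 + 3556.5 ≈ 9383 km.

9383 km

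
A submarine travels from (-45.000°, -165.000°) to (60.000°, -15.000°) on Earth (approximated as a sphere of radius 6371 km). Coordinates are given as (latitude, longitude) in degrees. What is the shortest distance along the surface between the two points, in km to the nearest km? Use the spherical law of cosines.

17426 km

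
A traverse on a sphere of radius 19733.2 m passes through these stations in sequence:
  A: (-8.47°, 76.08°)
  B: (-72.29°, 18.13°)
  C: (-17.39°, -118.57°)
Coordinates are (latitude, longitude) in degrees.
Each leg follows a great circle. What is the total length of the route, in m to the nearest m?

Leg A→B: central angle 1.2661 rad, distance 24984.8 m.
Leg B→C: central angle 1.4973 rad, distance 29546.3 m.
Total: 24984.8 + 29546.3 ≈ 54531 m.

54531 m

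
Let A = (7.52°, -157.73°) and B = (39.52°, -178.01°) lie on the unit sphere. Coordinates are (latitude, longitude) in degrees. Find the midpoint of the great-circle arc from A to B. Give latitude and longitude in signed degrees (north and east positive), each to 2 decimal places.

The central angle between A and B is δ = 0.6424 rad.
With f = 0.5, the slerp weights are sin((1−f)δ)/sin δ = 0.5270 and sin(fδ)/sin δ = 0.5270.
Weighted sum of the unit vectors: (0.5270)·(-0.9174,-0.3757,0.1309) + (0.5270)·(-0.7709,-0.0268,0.6363) = (-0.8897, -0.2121, 0.4043).
Converting back: φ = atan2(z, √(x²+y²)) = 23.85°, λ = atan2(y, x) = -166.59°.

23.85°, -166.59°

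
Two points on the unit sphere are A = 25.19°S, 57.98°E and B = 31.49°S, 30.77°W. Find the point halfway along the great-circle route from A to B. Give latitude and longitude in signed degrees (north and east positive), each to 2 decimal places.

Central angle δ = 1.3293 rad. Interpolating on the sphere with fraction f = 0.5:
P = [sin((1−f)δ)·A + sin(fδ)·B] / sin δ = 0.6352·A + 0.6352·B in Cartesian coordinates,
giving P = (0.7702, 0.2102, -0.6022), i.e. latitude -37.03°, longitude 15.27°.

-37.03°, 15.27°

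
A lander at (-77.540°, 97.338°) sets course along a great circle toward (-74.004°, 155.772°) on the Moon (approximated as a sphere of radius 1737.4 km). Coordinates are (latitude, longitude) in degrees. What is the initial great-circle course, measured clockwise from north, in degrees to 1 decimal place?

105.8°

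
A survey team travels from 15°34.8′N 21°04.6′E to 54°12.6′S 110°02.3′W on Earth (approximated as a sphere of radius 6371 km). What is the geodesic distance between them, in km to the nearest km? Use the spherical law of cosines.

Let φ₁ = 0.2719 rad, φ₂ = -0.9461 rad, and Δλ = -2.2884 rad.
cos c = sin φ₁ sin φ₂ + cos φ₁ cos φ₂ cos Δλ = (0.2686)(-0.8112) + (0.9633)(0.5848)(-0.6576) = -0.58829,
so c = arccos(-0.58829) = 2.19974 rad.
Distance = R·c = 6371 × 2.1997 ≈ 14015 km.

14015 km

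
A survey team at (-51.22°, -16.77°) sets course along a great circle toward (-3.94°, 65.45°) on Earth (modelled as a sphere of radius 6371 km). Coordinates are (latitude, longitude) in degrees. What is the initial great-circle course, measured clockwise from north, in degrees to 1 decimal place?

86.4°

Δλ = 82.220° = 1.4350 rad.
y = sin Δλ · cos φ₂ = (0.9908)(0.9976) = 0.9885
x = cos φ₁ sin φ₂ − sin φ₁ cos φ₂ cos Δλ = (0.6263)(-0.0687) − (-0.7796)(0.9976)(0.1354) = 0.0622
θ = atan2(y, x) = 86.40°, so the bearing is 86.4°.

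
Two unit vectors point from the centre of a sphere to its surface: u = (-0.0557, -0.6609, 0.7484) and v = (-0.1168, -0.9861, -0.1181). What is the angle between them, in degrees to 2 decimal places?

u·v = 0.5698; |u| = 1.0000, |v| = 1.0000.
cos θ = (u·v)/(|u||v|) = 0.5698, so θ = 55.26°.

55.26°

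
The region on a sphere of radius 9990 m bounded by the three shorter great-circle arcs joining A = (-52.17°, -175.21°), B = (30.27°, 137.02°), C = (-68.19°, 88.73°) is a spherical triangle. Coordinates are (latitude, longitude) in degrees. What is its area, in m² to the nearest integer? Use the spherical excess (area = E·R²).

Side lengths (central angles): a = 1.8281, b = 0.7824, c = 1.6129 rad; semiperimeter s = 2.1117.
By l'Huilier's theorem, tan(E/4) = √[tan(s/2) tan((s−a)/2) tan((s−b)/2) tan((s−c)/2)], giving spherical excess E = 0.8829 rad.
Area = E·R² = 0.8829 × (9990)² ≈ 88115832 m².

88115832 m²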